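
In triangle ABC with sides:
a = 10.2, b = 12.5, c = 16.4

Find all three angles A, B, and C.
Law of cosines for each angle (a² = 104.04, b² = 156.25, c² = 268.96):
cos(A) = (b² + c² − a²)/(2bc) = (156.25 + 268.96 − 104.04)/(2·12.5·16.4) = 321.17/410 ≈ 0.783341  ⇒  A ≈ 38.4325°
cos(B) = (a² + c² − b²)/(2ac) = (104.04 + 268.96 − 156.25)/(2·10.2·16.4) = 216.75/334.56 ≈ 0.647866  ⇒  B ≈ 49.6191°
cos(C) = (a² + b² − c²)/(2ab) = (104.04 + 156.25 − 268.96)/(2·10.2·12.5) = -8.67/255 ≈ -0.034  ⇒  C ≈ 91.9484°
Check: A + B + C ≈ 180°

A = 38.43°, B = 49.62°, C = 91.95°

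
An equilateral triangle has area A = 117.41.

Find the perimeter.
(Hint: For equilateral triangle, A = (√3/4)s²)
A = (√3/4)s²  ⇒  s² = 4A/√3 = 4·117.41/√3 = 469.64/1.73205 ≈ 271.147
s ≈ √271.147 ≈ 16.4665
Perimeter = 3s ≈ 3·16.4665 ≈ 49.3996

Perimeter = 49.4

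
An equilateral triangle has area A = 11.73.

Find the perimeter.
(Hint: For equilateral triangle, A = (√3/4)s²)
A = (√3/4)s²  ⇒  s² = 4A/√3 = 4·11.73/√3 = 46.92/1.73205 ≈ 27.0893
s ≈ √27.0893 ≈ 5.20474
Perimeter = 3s ≈ 3·5.20474 ≈ 15.6142

Perimeter = 15.61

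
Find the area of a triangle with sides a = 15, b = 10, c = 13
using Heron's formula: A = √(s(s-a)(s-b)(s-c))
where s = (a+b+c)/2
s = (15 + 10 + 13)/2 = 38/2 = 19
s − a = 4, s − b = 9, s − c = 6
s(s−a)(s−b)(s−c) = 19·4·9·6 = 4104
Area = √4104 ≈ 64.0625

s = 19.0, Area = 64.06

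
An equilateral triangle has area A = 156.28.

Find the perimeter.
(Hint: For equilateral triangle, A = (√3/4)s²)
A = (√3/4)s²  ⇒  s² = 4A/√3 = 4·156.28/√3 = 625.12/1.73205 ≈ 360.913
s ≈ √360.913 ≈ 18.9977
Perimeter = 3s ≈ 3·18.9977 ≈ 56.9931

Perimeter = 56.99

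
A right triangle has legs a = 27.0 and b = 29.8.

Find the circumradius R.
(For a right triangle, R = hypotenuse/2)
Hypotenuse c = √(a² + b²) = √(729 + 888.04) = √1617.04 ≈ 40.2124
R = c/2 ≈ 40.2124/2 ≈ 20.1062

R = 20.11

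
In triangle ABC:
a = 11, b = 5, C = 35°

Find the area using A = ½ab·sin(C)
A = ½·a·b·sin(C) = ½·11·5·sin(35°)
sin(35°) ≈ 0.573576
A ≈ ½·55·0.573576 = 27.5·0.573576 ≈ 15.7734

Area = 15.77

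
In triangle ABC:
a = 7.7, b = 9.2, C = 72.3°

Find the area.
Two sides and the included angle (SAS): A = ½·a·b·sin(C) = ½·7.7·9.2·sin(72.3°)
sin(72.3°) ≈ 0.952661
A ≈ ½·70.84·0.952661 = 35.42·0.952661 ≈ 33.7433

Area = 33.74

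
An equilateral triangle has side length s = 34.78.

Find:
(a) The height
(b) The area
(a) The height splits the triangle into two 30-60-90 halves: h = s·√3/2 = 34.78·1.73205/2 ≈ 60.2407/2 ≈ 30.1204
(b) Area = (√3/4)·s² = (√3/4)·34.78² = (√3/4)·1209.6484 ≈ 0.433013·1209.6484 ≈ 523.793

Height = 30.12, Area = 523.8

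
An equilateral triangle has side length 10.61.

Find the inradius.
r = Area/s with s the semi-perimeter.
Area = (√3/4)·10.61² = (√3/4)·112.5721 ≈ 0.433013·112.5721 ≈ 48.7451
s = 3·10.61/2 = 15.915
r ≈ 48.7451/15.915 ≈ 3.06284
(Equivalently r = side/(2√3) = 10.61/3.4641 ≈ 3.06284.)

r = 3.063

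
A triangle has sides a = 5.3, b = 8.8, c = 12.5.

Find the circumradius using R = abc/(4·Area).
First find the area with Heron's formula.
s = (5.3 + 8.8 + 12.5)/2 = 13.3
Area = √(s(s−a)(s−b)(s−c)) = √(13.3·8·4.5·0.8) ≈ √383.04 ≈ 19.5714
abc = 5.3·8.8·12.5 = 583
R = abc/(4·Area) ≈ 583/(4·19.5714) = 583/78.2856 ≈ 7.44709

R = 7.447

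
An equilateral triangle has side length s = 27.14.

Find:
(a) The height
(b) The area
(a) The height splits the triangle into two 30-60-90 halves: h = s·√3/2 = 27.14·1.73205/2 ≈ 47.0079/2 ≈ 23.5039
(b) Area = (√3/4)·s² = (√3/4)·27.14² = (√3/4)·736.5796 ≈ 0.433013·736.5796 ≈ 318.948

Height = 23.5, Area = 318.9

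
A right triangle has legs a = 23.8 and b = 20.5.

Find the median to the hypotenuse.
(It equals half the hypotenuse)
Hypotenuse c = √(a² + b²) = √(566.44 + 420.25) = √986.69 ≈ 31.4116
Median to hypotenuse = c/2 ≈ 31.4116/2 ≈ 15.7058

Median = 15.71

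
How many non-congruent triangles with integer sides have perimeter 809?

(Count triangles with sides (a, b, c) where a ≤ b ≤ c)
Let a ≤ b ≤ c with a + b + c = 809. The only binding inequality is a + b > c, i.e. 809 − c > c, so c < 809/2; and c ≥ 809/3 since c is the largest side.
So 270 ≤ c ≤ 404. For each c, b runs from ⌈(809 − c)/2⌉ up to c (then a = 809 − b − c satisfies 1 ≤ a ≤ b automatically), giving c − ⌈(809 − c)/2⌉ + 1 choices.
Summing over c: 1 + 3 + 4 + 6 + … + 201 + 202  (135 terms, c = 270, …, 404) = 13736
Check (closed form: nearest integer to p²/48 for even p, (p+3)²/48 for odd p): (809+3)²/48 = 812²/48 = 659344/48 ≈ 13736.33 → 13736

13736 triangles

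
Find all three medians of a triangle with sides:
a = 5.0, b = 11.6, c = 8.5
Median formula: m_a = ½√(2b² + 2c² − a²) (and cyclically). a² = 25, b² = 134.56, c² = 72.25.
m_a = ½√(2·134.56 + 2·72.25 − 25) = ½√388.62 ≈ ½·19.7134 ≈ 9.85672
m_b = ½√(2·25 + 2·72.25 − 134.56) = ½√59.94 ≈ ½·7.74209 ≈ 3.87105
m_c = ½√(2·25 + 2·134.56 − 72.25) = ½√246.87 ≈ ½·15.7121 ≈ 7.85605

m_a = 9.857, m_b = 3.871, m_c = 7.856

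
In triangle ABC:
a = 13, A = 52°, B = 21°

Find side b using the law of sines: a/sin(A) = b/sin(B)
a/sin(A) = b/sin(B)  ⇒  b = a·sin(B)/sin(A) = 13·sin(21°)/sin(52°)
sin(21°) ≈ 0.358368, sin(52°) ≈ 0.788011
b ≈ 13·0.358368/0.788011 ≈ 4.65878/0.788011 ≈ 5.91208

b = 5.912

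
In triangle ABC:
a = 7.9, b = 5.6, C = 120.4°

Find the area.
Two sides and the included angle (SAS): A = ½·a·b·sin(C) = ½·7.9·5.6·sin(120.4°)
sin(120.4°) ≈ 0.862514
A ≈ ½·44.24·0.862514 = 22.12·0.862514 ≈ 19.0788

Area = 19.08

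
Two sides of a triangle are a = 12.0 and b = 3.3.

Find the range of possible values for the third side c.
Triangle inequality: |a − b| < c < a + b
|a − b| = |12.0 − 3.3| = 8.7
a + b = 12.0 + 3.3 = 15.3

8.7 < c < 15.3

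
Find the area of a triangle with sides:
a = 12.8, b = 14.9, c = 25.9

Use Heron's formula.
s = (12.8 + 14.9 + 25.9)/2 = 53.6/2 = 26.8
s − a = 14, s − b = 11.9, s − c = 0.9
s(s−a)(s−b)(s−c) = 26.8·14·11.9·0.9 ≈ 4018.39
Area = √4018.39 ≈ 63.3908

Area = 63.39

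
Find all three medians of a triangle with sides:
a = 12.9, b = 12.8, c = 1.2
Median formula: m_a = ½√(2b² + 2c² − a²) (and cyclically). a² = 166.41, b² = 163.84, c² = 1.44.
m_a = ½√(2·163.84 + 2·1.44 − 166.41) = ½√164.15 ≈ ½·12.8121 ≈ 6.40605
m_b = ½√(2·166.41 + 2·1.44 − 163.84) = ½√171.86 ≈ ½·13.1095 ≈ 6.55477
m_c = ½√(2·166.41 + 2·163.84 − 1.44) = ½√659.06 ≈ ½·25.6722 ≈ 12.8361

m_a = 6.406, m_b = 6.555, m_c = 12.84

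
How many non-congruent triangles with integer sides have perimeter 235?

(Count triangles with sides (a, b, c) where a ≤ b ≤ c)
Let a ≤ b ≤ c with a + b + c = 235. The only binding inequality is a + b > c, i.e. 235 − c > c, so c < 235/2; and c ≥ 235/3 since c is the largest side.
So 79 ≤ c ≤ 117. For each c, b runs from ⌈(235 − c)/2⌉ up to c (then a = 235 − b − c satisfies 1 ≤ a ≤ b automatically), giving c − ⌈(235 − c)/2⌉ + 1 choices.
Summing over c: 2 + 3 + 5 + 6 + … + 57 + 59  (39 terms, c = 79, …, 117) = 1180
Check (closed form: nearest integer to p²/48 for even p, (p+3)²/48 for odd p): (235+3)²/48 = 238²/48 = 56644/48 ≈ 1180.08 → 1180

1180 triangles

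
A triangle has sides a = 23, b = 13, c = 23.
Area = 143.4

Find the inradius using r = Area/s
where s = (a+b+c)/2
s = (23 + 13 + 23)/2 = 59/2 = 29.5
r = Area/s = 143.4/29.5 ≈ 4.86102

r = 4.861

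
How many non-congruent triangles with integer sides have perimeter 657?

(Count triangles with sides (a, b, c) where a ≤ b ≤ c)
Let a ≤ b ≤ c with a + b + c = 657. The only binding inequality is a + b > c, i.e. 657 − c > c, so c < 657/2; and c ≥ 657/3 since c is the largest side.
So 219 ≤ c ≤ 328. For each c, b runs from ⌈(657 − c)/2⌉ up to c (then a = 657 − b − c satisfies 1 ≤ a ≤ b automatically), giving c − ⌈(657 − c)/2⌉ + 1 choices.
Summing over c: 1 + 2 + 4 + 5 + … + 163 + 164  (110 terms, c = 219, …, 328) = 9075
Check (closed form: nearest integer to p²/48 for even p, (p+3)²/48 for odd p): (657+3)²/48 = 660²/48 = 435600/48 ≈ 9075.00 → 9075

9075 triangles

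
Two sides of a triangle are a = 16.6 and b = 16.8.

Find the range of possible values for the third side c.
Triangle inequality: |a − b| < c < a + b
|a − b| = |16.6 − 16.8| = 0.2
a + b = 16.6 + 16.8 = 33.4

0.2 < c < 33.4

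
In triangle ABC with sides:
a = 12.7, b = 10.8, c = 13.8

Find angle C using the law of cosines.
c² = a² + b² − 2ab·cos(C)  ⇒  cos(C) = (a² + b² − c²)/(2ab)
cos(C) = (12.7² + 10.8² − 13.8²)/(2·12.7·10.8) = (161.29 + 116.64 − 190.44)/274.32 = 87.49/274.32 ≈ 0.318934
C = arccos(0.318934) ≈ 71.4015°

C = 71.4°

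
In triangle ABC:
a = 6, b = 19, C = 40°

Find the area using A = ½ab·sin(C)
A = ½·a·b·sin(C) = ½·6·19·sin(40°)
sin(40°) ≈ 0.642788
A ≈ ½·114·0.642788 = 57·0.642788 ≈ 36.6389

Area = 36.64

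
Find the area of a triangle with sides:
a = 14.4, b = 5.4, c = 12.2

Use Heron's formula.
s = (14.4 + 5.4 + 12.2)/2 = 32/2 = 16
s − a = 1.6, s − b = 10.6, s − c = 3.8
s(s−a)(s−b)(s−c) = 16·1.6·10.6·3.8 ≈ 1031.17
Area = √1031.17 ≈ 32.1118

Area = 32.11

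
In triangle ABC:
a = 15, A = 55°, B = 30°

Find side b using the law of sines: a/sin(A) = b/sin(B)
a/sin(A) = b/sin(B)  ⇒  b = a·sin(B)/sin(A) = 15·sin(30°)/sin(55°)
sin(30°) ≈ 0.5, sin(55°) ≈ 0.819152
b ≈ 15·0.5/0.819152 ≈ 7.5/0.819152 ≈ 9.15581

b = 9.156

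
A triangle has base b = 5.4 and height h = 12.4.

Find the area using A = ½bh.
A = ½·b·h = ½·5.4·12.4 = ½·66.96 = 33.48

Area = 33.48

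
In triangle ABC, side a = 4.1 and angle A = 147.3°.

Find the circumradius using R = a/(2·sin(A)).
R = a/(2·sin(A)) = 4.1/(2·sin(147.3°))
sin(147.3°) ≈ 0.54024
R ≈ 4.1/(2·0.54024) = 4.1/1.08048 ≈ 3.79461

R = 3.795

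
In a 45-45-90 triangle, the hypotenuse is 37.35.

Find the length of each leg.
In a 45-45-90 triangle hypotenuse = leg·√2, so leg = hypotenuse/√2.
Leg = 37.35/√2 ≈ 37.35/1.41421 ≈ 26.4104

Each leg = 26.41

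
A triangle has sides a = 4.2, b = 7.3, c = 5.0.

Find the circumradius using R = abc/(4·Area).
First find the area with Heron's formula.
s = (4.2 + 7.3 + 5.0)/2 = 8.25
Area = √(s(s−a)(s−b)(s−c)) = √(8.25·4.05·0.95·3.25) ≈ √103.161 ≈ 10.1568
abc = 4.2·7.3·5.0 = 153.3
R = abc/(4·Area) ≈ 153.3/(4·10.1568) = 153.3/40.6273 ≈ 3.77332

R = 3.773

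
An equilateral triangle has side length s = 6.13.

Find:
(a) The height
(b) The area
(a) The height splits the triangle into two 30-60-90 halves: h = s·√3/2 = 6.13·1.73205/2 ≈ 10.6175/2 ≈ 5.30874
(b) Area = (√3/4)·s² = (√3/4)·6.13² = (√3/4)·37.5769 ≈ 0.433013·37.5769 ≈ 16.2713

Height = 5.309, Area = 16.27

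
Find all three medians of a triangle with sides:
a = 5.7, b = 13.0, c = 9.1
Median formula: m_a = ½√(2b² + 2c² − a²) (and cyclically). a² = 32.49, b² = 169, c² = 82.81.
m_a = ½√(2·169 + 2·82.81 − 32.49) = ½√471.13 ≈ ½·21.7055 ≈ 10.8528
m_b = ½√(2·32.49 + 2·82.81 − 169) = ½√61.6 ≈ ½·7.84857 ≈ 3.92428
m_c = ½√(2·32.49 + 2·169 − 82.81) = ½√320.17 ≈ ½·17.8933 ≈ 8.94665

m_a = 10.85, m_b = 3.924, m_c = 8.947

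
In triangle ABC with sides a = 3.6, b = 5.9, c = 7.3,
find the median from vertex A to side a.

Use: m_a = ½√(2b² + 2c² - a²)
m_a = ½√(2·5.9² + 2·7.3² − 3.6²) = ½√(2·34.81 + 2·53.29 − 12.96) = ½√(69.62 + 106.58 − 12.96) = ½√163.24
√163.24 ≈ 12.7765, so m_a ≈ 6.38827

m_a = 6.388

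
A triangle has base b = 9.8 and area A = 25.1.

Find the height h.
A = ½·b·h  ⇒  h = 2A/b = 2·25.1/9.8 = 50.2/9.8 ≈ 5.12245

h = 5.122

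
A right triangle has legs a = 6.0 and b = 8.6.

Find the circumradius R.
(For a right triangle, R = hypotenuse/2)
Hypotenuse c = √(a² + b²) = √(36 + 73.96) = √109.96 ≈ 10.4862
R = c/2 ≈ 10.4862/2 ≈ 5.24309

R = 5.243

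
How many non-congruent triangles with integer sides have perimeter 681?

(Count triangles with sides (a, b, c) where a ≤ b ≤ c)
Let a ≤ b ≤ c with a + b + c = 681. The only binding inequality is a + b > c, i.e. 681 − c > c, so c < 681/2; and c ≥ 681/3 since c is the largest side.
So 227 ≤ c ≤ 340. For each c, b runs from ⌈(681 − c)/2⌉ up to c (then a = 681 − b − c satisfies 1 ≤ a ≤ b automatically), giving c − ⌈(681 − c)/2⌉ + 1 choices.
Summing over c: 1 + 2 + 4 + 5 + … + 169 + 170  (114 terms, c = 227, …, 340) = 9747
Check (closed form: nearest integer to p²/48 for even p, (p+3)²/48 for odd p): (681+3)²/48 = 684²/48 = 467856/48 ≈ 9747.00 → 9747

9747 triangles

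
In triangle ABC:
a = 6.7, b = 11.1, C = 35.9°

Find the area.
Two sides and the included angle (SAS): A = ½·a·b·sin(C) = ½·6.7·11.1·sin(35.9°)
sin(35.9°) ≈ 0.586372
A ≈ ½·74.37·0.586372 = 37.185·0.586372 ≈ 21.8043

Area = 21.8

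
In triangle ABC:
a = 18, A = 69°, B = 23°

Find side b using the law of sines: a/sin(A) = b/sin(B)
a/sin(A) = b/sin(B)  ⇒  b = a·sin(B)/sin(A) = 18·sin(23°)/sin(69°)
sin(23°) ≈ 0.390731, sin(69°) ≈ 0.93358
b ≈ 18·0.390731/0.93358 ≈ 7.03316/0.93358 ≈ 7.53353

b = 7.534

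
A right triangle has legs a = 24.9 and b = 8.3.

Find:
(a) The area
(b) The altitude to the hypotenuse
(a) The legs are perpendicular, so Area = ½·a·b = ½·24.9·8.3 = ½·206.67 = 103.335
(b) Hypotenuse c = √(a² + b²) = √(620.01 + 68.89) = √688.9 ≈ 26.2469
    Area = ½·c·h_c  ⇒  h_c = 2·Area/c = 206.67/26.2469 ≈ 7.87407

Area = 103.335, h_c = 7.874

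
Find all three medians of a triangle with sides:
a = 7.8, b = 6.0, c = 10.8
Median formula: m_a = ½√(2b² + 2c² − a²) (and cyclically). a² = 60.84, b² = 36, c² = 116.64.
m_a = ½√(2·36 + 2·116.64 − 60.84) = ½√244.44 ≈ ½·15.6346 ≈ 7.81729
m_b = ½√(2·60.84 + 2·116.64 − 36) = ½√318.96 ≈ ½·17.8595 ≈ 8.92973
m_c = ½√(2·60.84 + 2·36 − 116.64) = ½√77.04 ≈ ½·8.77724 ≈ 4.38862

m_a = 7.817, m_b = 8.93, m_c = 4.389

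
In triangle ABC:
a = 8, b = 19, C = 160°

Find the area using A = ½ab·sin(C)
A = ½·a·b·sin(C) = ½·8·19·sin(160°)
sin(160°) ≈ 0.34202
A ≈ ½·152·0.34202 = 76·0.34202 ≈ 25.9935

Area = 25.99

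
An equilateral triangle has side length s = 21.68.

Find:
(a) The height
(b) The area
(a) The height splits the triangle into two 30-60-90 halves: h = s·√3/2 = 21.68·1.73205/2 ≈ 37.5509/2 ≈ 18.7754
(b) Area = (√3/4)·s² = (√3/4)·21.68² = (√3/4)·470.0224 ≈ 0.433013·470.0224 ≈ 203.526

Height = 18.78, Area = 203.5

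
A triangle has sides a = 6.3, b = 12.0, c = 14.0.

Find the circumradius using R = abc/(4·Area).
First find the area with Heron's formula.
s = (6.3 + 12.0 + 14.0)/2 = 16.15
Area = √(s(s−a)(s−b)(s−c)) = √(16.15·9.85·4.15·2.15) ≈ √1419.37 ≈ 37.6745
abc = 6.3·12.0·14.0 = 1058.4
R = abc/(4·Area) ≈ 1058.4/(4·37.6745) = 1058.4/150.698 ≈ 7.02332

R = 7.023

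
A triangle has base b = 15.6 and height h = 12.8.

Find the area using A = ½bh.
A = ½·b·h = ½·15.6·12.8 = ½·199.68 = 99.84

Area = 99.84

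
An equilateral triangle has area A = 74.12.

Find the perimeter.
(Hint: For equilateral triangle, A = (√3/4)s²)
A = (√3/4)s²  ⇒  s² = 4A/√3 = 4·74.12/√3 = 296.48/1.73205 ≈ 171.173
s ≈ √171.173 ≈ 13.0833
Perimeter = 3s ≈ 3·13.0833 ≈ 39.2499

Perimeter = 39.25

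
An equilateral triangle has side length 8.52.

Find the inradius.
r = Area/s with s the semi-perimeter.
Area = (√3/4)·8.52² = (√3/4)·72.5904 ≈ 0.433013·72.5904 ≈ 31.4326
s = 3·8.52/2 = 12.78
r ≈ 31.4326/12.78 ≈ 2.45951
(Equivalently r = side/(2√3) = 8.52/3.4641 ≈ 2.45951.)

r = 2.46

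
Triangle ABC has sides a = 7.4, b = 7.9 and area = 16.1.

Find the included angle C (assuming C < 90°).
Area = ½·a·b·sin(C)  ⇒  sin(C) = 2·Area/(a·b) = 2·16.1/(7.4·7.9) = 32.2/58.46 ≈ 0.550804
C = arcsin(0.550804) ≈ 33.4222° (taking the acute solution since C < 90°)

C = 33.42°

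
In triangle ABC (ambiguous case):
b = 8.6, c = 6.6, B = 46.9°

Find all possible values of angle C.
b/sin(B) = c/sin(C)  ⇒  sin(C) = c·sin(B)/b = 6.6·sin(46.9°)/8.6
sin(46.9°) ≈ 0.730162
sin(C) ≈ 6.6·0.730162/8.6 ≈ 4.81907/8.6 ≈ 0.560357
Candidate 1: C₁ = arcsin(0.560357) ≈ 34.0805°  →  A = 180° − 46.9° − 34.0805° ≈ 99.0195° > 0, valid
Candidate 2: C₂ = 180° − C₁ ≈ 145.92°  →  A = 180° − 46.9° − 145.92° ≈ -12.8195° ≤ 0, not a valid triangle

C = 34.08° (one solution)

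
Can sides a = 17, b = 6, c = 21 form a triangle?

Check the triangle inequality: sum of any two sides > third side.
a + b vs c: 17 + 6 = 23 > 21  ✓
a + c vs b: 17 + 21 = 38 > 6  ✓
b + c vs a: 6 + 21 = 27 > 17  ✓

Yes, triangle inequality satisfied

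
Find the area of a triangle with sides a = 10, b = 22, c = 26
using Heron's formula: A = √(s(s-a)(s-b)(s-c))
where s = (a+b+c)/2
s = (10 + 22 + 26)/2 = 58/2 = 29
s − a = 19, s − b = 7, s − c = 3
s(s−a)(s−b)(s−c) = 29·19·7·3 = 11571
Area = √11571 ≈ 107.569

s = 29.0, Area = 107.6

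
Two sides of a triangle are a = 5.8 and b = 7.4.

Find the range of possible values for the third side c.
Triangle inequality: |a − b| < c < a + b
|a − b| = |5.8 − 7.4| = 1.6
a + b = 5.8 + 7.4 = 13.2

1.6 < c < 13.2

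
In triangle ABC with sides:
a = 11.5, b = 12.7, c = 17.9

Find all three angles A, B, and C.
Law of cosines for each angle (a² = 132.25, b² = 161.29, c² = 320.41):
cos(A) = (b² + c² − a²)/(2bc) = (161.29 + 320.41 − 132.25)/(2·12.7·17.9) = 349.45/454.66 ≈ 0.768596  ⇒  A ≈ 39.772°
cos(B) = (a² + c² − b²)/(2ac) = (132.25 + 320.41 − 161.29)/(2·11.5·17.9) = 291.37/411.7 ≈ 0.707724  ⇒  B ≈ 44.95°
cos(C) = (a² + b² − c²)/(2ab) = (132.25 + 161.29 − 320.41)/(2·11.5·12.7) = -26.87/292.1 ≈ -0.091989  ⇒  C ≈ 95.278°
Check: A + B + C ≈ 180°

A = 39.77°, B = 44.95°, C = 95.28°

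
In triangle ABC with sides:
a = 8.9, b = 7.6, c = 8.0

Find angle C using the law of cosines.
c² = a² + b² − 2ab·cos(C)  ⇒  cos(C) = (a² + b² − c²)/(2ab)
cos(C) = (8.9² + 7.6² − 8.0²)/(2·8.9·7.6) = (79.21 + 57.76 − 64)/135.28 = 72.97/135.28 ≈ 0.5394
C = arccos(0.5394) ≈ 57.3572°

C = 57.36°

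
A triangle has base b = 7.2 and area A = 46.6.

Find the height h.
A = ½·b·h  ⇒  h = 2A/b = 2·46.6/7.2 = 93.2/7.2 ≈ 12.9444

h = 12.94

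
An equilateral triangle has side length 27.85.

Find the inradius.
r = Area/s with s the semi-perimeter.
Area = (√3/4)·27.85² = (√3/4)·775.6225 ≈ 0.433013·775.6225 ≈ 335.854
s = 3·27.85/2 = 41.775
r ≈ 335.854/41.775 ≈ 8.0396
(Equivalently r = side/(2√3) = 27.85/3.4641 ≈ 8.0396.)

r = 8.04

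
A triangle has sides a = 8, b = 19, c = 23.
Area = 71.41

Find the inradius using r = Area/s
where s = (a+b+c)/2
s = (8 + 19 + 23)/2 = 50/2 = 25
r = Area/s = 71.41/25 ≈ 2.8564

r = 2.856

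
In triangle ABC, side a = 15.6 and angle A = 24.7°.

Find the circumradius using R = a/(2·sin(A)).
R = a/(2·sin(A)) = 15.6/(2·sin(24.7°))
sin(24.7°) ≈ 0.417867
R ≈ 15.6/(2·0.417867) = 15.6/0.835734 ≈ 18.6662

R = 18.67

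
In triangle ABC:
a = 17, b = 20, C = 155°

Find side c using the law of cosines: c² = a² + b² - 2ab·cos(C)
c² = 17² + 20² − 2·17·20·cos(155°)
cos(155°) ≈ -0.906308
c² ≈ 289 + 400 − 680·(-0.906308) ≈ 689 + 616.289 ≈ 1305.29
c ≈ √1305.29 ≈ 36.1288

c = 36.13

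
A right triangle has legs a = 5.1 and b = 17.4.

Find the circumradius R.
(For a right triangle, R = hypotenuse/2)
Hypotenuse c = √(a² + b²) = √(26.01 + 302.76) = √328.77 ≈ 18.132
R = c/2 ≈ 18.132/2 ≈ 9.06601

R = 9.066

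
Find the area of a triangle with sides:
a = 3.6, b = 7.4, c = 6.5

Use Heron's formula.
s = (3.6 + 7.4 + 6.5)/2 = 17.5/2 = 8.75
s − a = 5.15, s − b = 1.35, s − c = 2.25
s(s−a)(s−b)(s−c) = 8.75·5.15·1.35·2.25 ≈ 136.877
Area = √136.877 ≈ 11.6995

Area = 11.7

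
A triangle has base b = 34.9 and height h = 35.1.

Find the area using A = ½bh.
A = ½·b·h = ½·34.9·35.1 = ½·1224.99 = 612.495

Area = 612.495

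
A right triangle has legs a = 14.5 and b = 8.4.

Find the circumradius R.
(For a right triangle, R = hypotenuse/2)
Hypotenuse c = √(a² + b²) = √(210.25 + 70.56) = √280.81 ≈ 16.7574
R = c/2 ≈ 16.7574/2 ≈ 8.37869

R = 8.379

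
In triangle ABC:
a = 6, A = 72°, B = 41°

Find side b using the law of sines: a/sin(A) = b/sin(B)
a/sin(A) = b/sin(B)  ⇒  b = a·sin(B)/sin(A) = 6·sin(41°)/sin(72°)
sin(41°) ≈ 0.656059, sin(72°) ≈ 0.951057
b ≈ 6·0.656059/0.951057 ≈ 3.93635/0.951057 ≈ 4.13893

b = 4.139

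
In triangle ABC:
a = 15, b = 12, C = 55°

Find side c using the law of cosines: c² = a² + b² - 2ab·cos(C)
c² = 15² + 12² − 2·15·12·cos(55°)
cos(55°) ≈ 0.573576
c² ≈ 225 + 144 − 360·(0.573576) ≈ 369 − 206.488 ≈ 162.512
c ≈ √162.512 ≈ 12.748

c = 12.75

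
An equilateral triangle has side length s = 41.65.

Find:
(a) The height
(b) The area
(a) The height splits the triangle into two 30-60-90 halves: h = s·√3/2 = 41.65·1.73205/2 ≈ 72.1399/2 ≈ 36.07
(b) Area = (√3/4)·s² = (√3/4)·41.65² = (√3/4)·1734.7225 ≈ 0.433013·1734.7225 ≈ 751.157

Height = 36.07, Area = 751.2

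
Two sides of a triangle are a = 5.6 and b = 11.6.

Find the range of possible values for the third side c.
Triangle inequality: |a − b| < c < a + b
|a − b| = |5.6 − 11.6| = 6
a + b = 5.6 + 11.6 = 17.2

6 < c < 17.2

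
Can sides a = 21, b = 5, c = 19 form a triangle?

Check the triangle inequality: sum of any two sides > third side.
a + b vs c: 21 + 5 = 26 > 19  ✓
a + c vs b: 21 + 19 = 40 > 5  ✓
b + c vs a: 5 + 19 = 24 > 21  ✓

Yes, triangle inequality satisfied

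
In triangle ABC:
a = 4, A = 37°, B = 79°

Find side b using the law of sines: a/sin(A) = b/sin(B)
a/sin(A) = b/sin(B)  ⇒  b = a·sin(B)/sin(A) = 4·sin(79°)/sin(37°)
sin(79°) ≈ 0.981627, sin(37°) ≈ 0.601815
b ≈ 4·0.981627/0.601815 ≈ 3.92651/0.601815 ≈ 6.52444

b = 6.524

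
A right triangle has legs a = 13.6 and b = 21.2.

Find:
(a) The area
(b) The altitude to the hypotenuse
(a) The legs are perpendicular, so Area = ½·a·b = ½·13.6·21.2 = ½·288.32 = 144.16
(b) Hypotenuse c = √(a² + b²) = √(184.96 + 449.44) = √634.4 ≈ 25.1873
    Area = ½·c·h_c  ⇒  h_c = 2·Area/c = 288.32/25.1873 ≈ 11.447

Area = 144.16, h_c = 11.45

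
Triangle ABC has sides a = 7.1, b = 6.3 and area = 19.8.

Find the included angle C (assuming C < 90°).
Area = ½·a·b·sin(C)  ⇒  sin(C) = 2·Area/(a·b) = 2·19.8/(7.1·6.3) = 39.6/44.73 ≈ 0.885312
C = arcsin(0.885312) ≈ 62.2899° (taking the acute solution since C < 90°)

C = 62.29°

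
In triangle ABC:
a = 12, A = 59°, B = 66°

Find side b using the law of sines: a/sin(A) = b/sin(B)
a/sin(A) = b/sin(B)  ⇒  b = a·sin(B)/sin(A) = 12·sin(66°)/sin(59°)
sin(66°) ≈ 0.913545, sin(59°) ≈ 0.857167
b ≈ 12·0.913545/0.857167 ≈ 10.9625/0.857167 ≈ 12.7893

b = 12.79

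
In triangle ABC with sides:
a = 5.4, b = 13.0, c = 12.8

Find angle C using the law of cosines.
c² = a² + b² − 2ab·cos(C)  ⇒  cos(C) = (a² + b² − c²)/(2ab)
cos(C) = (5.4² + 13.0² − 12.8²)/(2·5.4·13.0) = (29.16 + 169 − 163.84)/140.4 = 34.32/140.4 ≈ 0.244444
C = arccos(0.244444) ≈ 75.851°

C = 75.85°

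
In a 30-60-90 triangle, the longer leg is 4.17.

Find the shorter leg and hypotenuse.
In a 30-60-90 triangle the sides are in ratio 1 : √3 : 2, so short leg = long leg/√3 and hypotenuse = 2·(short leg).
Short leg = 4.17/√3 ≈ 4.17/1.73205 ≈ 2.40755
Hypotenuse = 2·2.40755 ≈ 4.8151

Short leg = 2.408, Hypotenuse = 4.815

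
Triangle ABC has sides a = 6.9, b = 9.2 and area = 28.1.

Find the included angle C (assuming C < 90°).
Area = ½·a·b·sin(C)  ⇒  sin(C) = 2·Area/(a·b) = 2·28.1/(6.9·9.2) = 56.2/63.48 ≈ 0.885318
C = arcsin(0.885318) ≈ 62.2907° (taking the acute solution since C < 90°)

C = 62.29°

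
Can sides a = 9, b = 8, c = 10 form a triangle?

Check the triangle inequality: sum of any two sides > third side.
a + b vs c: 9 + 8 = 17 > 10  ✓
a + c vs b: 9 + 10 = 19 > 8  ✓
b + c vs a: 8 + 10 = 18 > 9  ✓

Yes, triangle inequality satisfied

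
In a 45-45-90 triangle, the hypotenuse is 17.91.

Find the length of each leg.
In a 45-45-90 triangle hypotenuse = leg·√2, so leg = hypotenuse/√2.
Leg = 17.91/√2 ≈ 17.91/1.41421 ≈ 12.6643

Each leg = 12.66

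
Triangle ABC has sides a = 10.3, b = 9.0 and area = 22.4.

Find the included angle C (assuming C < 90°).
Area = ½·a·b·sin(C)  ⇒  sin(C) = 2·Area/(a·b) = 2·22.4/(10.3·9.0) = 44.8/92.7 ≈ 0.483279
C = arcsin(0.483279) ≈ 28.8998° (taking the acute solution since C < 90°)

C = 28.9°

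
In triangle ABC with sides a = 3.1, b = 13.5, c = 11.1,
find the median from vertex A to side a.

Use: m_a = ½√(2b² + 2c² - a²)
m_a = ½√(2·13.5² + 2·11.1² − 3.1²) = ½√(2·182.25 + 2·123.21 − 9.61) = ½√(364.5 + 246.42 − 9.61) = ½√601.31
√601.31 ≈ 24.5216, so m_a ≈ 12.2608

m_a = 12.26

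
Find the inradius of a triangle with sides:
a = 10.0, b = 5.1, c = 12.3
r = Area/s where s is the semi-perimeter.
s = (10.0 + 5.1 + 12.3)/2 = 27.4/2 = 13.7
Area = √(s(s−a)(s−b)(s−c)) = √(13.7·3.7·8.6·1.4) ≈ √610.308 ≈ 24.7044
r ≈ 24.7044/13.7 ≈ 1.80324

r = 1.803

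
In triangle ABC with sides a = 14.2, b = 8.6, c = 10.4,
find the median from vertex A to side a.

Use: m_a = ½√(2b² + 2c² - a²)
m_a = ½√(2·8.6² + 2·10.4² − 14.2²) = ½√(2·73.96 + 2·108.16 − 201.64) = ½√(147.92 + 216.32 − 201.64) = ½√162.6
√162.6 ≈ 12.7515, so m_a ≈ 6.37574

m_a = 6.376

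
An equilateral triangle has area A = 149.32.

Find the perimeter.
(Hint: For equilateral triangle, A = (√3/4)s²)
A = (√3/4)s²  ⇒  s² = 4A/√3 = 4·149.32/√3 = 597.28/1.73205 ≈ 344.84
s ≈ √344.84 ≈ 18.5699
Perimeter = 3s ≈ 3·18.5699 ≈ 55.7096

Perimeter = 55.71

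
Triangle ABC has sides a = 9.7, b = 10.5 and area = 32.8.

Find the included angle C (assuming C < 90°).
Area = ½·a·b·sin(C)  ⇒  sin(C) = 2·Area/(a·b) = 2·32.8/(9.7·10.5) = 65.6/101.85 ≈ 0.644084
C = arcsin(0.644084) ≈ 40.0971° (taking the acute solution since C < 90°)

C = 40.1°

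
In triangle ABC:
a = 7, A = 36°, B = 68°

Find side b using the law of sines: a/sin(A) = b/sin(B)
a/sin(A) = b/sin(B)  ⇒  b = a·sin(B)/sin(A) = 7·sin(68°)/sin(36°)
sin(68°) ≈ 0.927184, sin(36°) ≈ 0.587785
b ≈ 7·0.927184/0.587785 ≈ 6.49029/0.587785 ≈ 11.0419

b = 11.04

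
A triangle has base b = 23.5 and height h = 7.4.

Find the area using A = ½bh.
A = ½·b·h = ½·23.5·7.4 = ½·173.9 = 86.95

Area = 86.95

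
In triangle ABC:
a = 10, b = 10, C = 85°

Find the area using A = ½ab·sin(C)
A = ½·a·b·sin(C) = ½·10·10·sin(85°)
sin(85°) ≈ 0.996195
A ≈ ½·100·0.996195 = 50·0.996195 ≈ 49.8097

Area = 49.81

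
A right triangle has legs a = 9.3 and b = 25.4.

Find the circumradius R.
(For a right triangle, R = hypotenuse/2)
Hypotenuse c = √(a² + b²) = √(86.49 + 645.16) = √731.65 ≈ 27.049
R = c/2 ≈ 27.049/2 ≈ 13.5245

R = 13.52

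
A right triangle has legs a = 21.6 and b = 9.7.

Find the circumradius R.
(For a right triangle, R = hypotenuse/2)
Hypotenuse c = √(a² + b²) = √(466.56 + 94.09) = √560.65 ≈ 23.678
R = c/2 ≈ 23.678/2 ≈ 11.839

R = 11.84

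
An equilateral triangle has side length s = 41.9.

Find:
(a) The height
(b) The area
(a) The height splits the triangle into two 30-60-90 halves: h = s·√3/2 = 41.9·1.73205/2 ≈ 72.5729/2 ≈ 36.2865
(b) Area = (√3/4)·s² = (√3/4)·41.9² = (√3/4)·1755.61 ≈ 0.433013·1755.61 ≈ 760.201

Height = 36.29, Area = 760.2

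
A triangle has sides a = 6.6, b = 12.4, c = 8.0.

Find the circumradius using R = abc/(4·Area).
First find the area with Heron's formula.
s = (6.6 + 12.4 + 8.0)/2 = 13.5
Area = √(s(s−a)(s−b)(s−c)) = √(13.5·6.9·1.1·5.5) ≈ √563.558 ≈ 23.7394
abc = 6.6·12.4·8.0 = 654.72
R = abc/(4·Area) ≈ 654.72/(4·23.7394) = 654.72/94.9575 ≈ 6.89488

R = 6.895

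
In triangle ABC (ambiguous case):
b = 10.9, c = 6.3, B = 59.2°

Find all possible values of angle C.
b/sin(B) = c/sin(C)  ⇒  sin(C) = c·sin(B)/b = 6.3·sin(59.2°)/10.9
sin(59.2°) ≈ 0.85896
sin(C) ≈ 6.3·0.85896/10.9 ≈ 5.41145/10.9 ≈ 0.496463
Candidate 1: C₁ = arcsin(0.496463) ≈ 29.7663°  →  A = 180° − 59.2° − 29.7663° ≈ 91.0337° > 0, valid
Candidate 2: C₂ = 180° − C₁ ≈ 150.234°  →  A = 180° − 59.2° − 150.234° ≈ -29.4337° ≤ 0, not a valid triangle

C = 29.77° (one solution)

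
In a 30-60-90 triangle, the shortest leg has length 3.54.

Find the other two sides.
In a 30-60-90 triangle the sides are in ratio 1 : √3 : 2 (short leg : long leg : hypotenuse).
Long leg = 3.54·√3 ≈ 3.54·1.73205 ≈ 6.13146
Hypotenuse = 2·3.54 = 7.08

Long leg = 3.54√3 = 6.131, Hypotenuse = 7.08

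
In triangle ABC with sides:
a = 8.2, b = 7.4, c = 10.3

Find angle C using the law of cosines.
c² = a² + b² − 2ab·cos(C)  ⇒  cos(C) = (a² + b² − c²)/(2ab)
cos(C) = (8.2² + 7.4² − 10.3²)/(2·8.2·7.4) = (67.24 + 54.76 − 106.09)/121.36 = 15.91/121.36 ≈ 0.131098
C = arccos(0.131098) ≈ 82.467°

C = 82.47°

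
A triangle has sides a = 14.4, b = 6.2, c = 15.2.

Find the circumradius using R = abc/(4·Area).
First find the area with Heron's formula.
s = (14.4 + 6.2 + 15.2)/2 = 17.9
Area = √(s(s−a)(s−b)(s−c)) = √(17.9·3.5·11.7·2.7) ≈ √1979.11 ≈ 44.4872
abc = 14.4·6.2·15.2 = 1357.056
R = abc/(4·Area) ≈ 1357.056/(4·44.4872) = 1357.056/177.949 ≈ 7.6261

R = 7.626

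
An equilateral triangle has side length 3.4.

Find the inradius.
r = Area/s with s the semi-perimeter.
Area = (√3/4)·3.4² = (√3/4)·11.56 ≈ 0.433013·11.56 ≈ 5.00563
s = 3·3.4/2 = 5.1
r ≈ 5.00563/5.1 ≈ 0.981495
(Equivalently r = side/(2√3) = 3.4/3.4641 ≈ 0.981495.)

r = 0.9815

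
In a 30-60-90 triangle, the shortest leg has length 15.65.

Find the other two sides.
In a 30-60-90 triangle the sides are in ratio 1 : √3 : 2 (short leg : long leg : hypotenuse).
Long leg = 15.65·√3 ≈ 15.65·1.73205 ≈ 27.1066
Hypotenuse = 2·15.65 = 31.3

Long leg = 15.65√3 = 27.11, Hypotenuse = 31.3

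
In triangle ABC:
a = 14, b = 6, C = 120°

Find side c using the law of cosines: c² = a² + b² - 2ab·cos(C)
c² = 14² + 6² − 2·14·6·cos(120°)
cos(120°) ≈ -0.5
c² ≈ 196 + 36 − 168·(-0.5) ≈ 232 + 84 ≈ 316
c ≈ √316 ≈ 17.7764

c = 17.78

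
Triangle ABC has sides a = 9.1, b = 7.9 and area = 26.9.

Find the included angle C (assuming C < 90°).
Area = ½·a·b·sin(C)  ⇒  sin(C) = 2·Area/(a·b) = 2·26.9/(9.1·7.9) = 53.8/71.89 ≈ 0.748366
C = arcsin(0.748366) ≈ 48.449° (taking the acute solution since C < 90°)

C = 48.45°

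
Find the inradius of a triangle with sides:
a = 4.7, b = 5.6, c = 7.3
r = Area/s where s is the semi-perimeter.
s = (4.7 + 5.6 + 7.3)/2 = 17.6/2 = 8.8
Area = √(s(s−a)(s−b)(s−c)) = √(8.8·4.1·3.2·1.5) ≈ √173.184 ≈ 13.1599
r ≈ 13.1599/8.8 ≈ 1.49545

r = 1.495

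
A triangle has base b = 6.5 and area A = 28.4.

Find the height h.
A = ½·b·h  ⇒  h = 2A/b = 2·28.4/6.5 = 56.8/6.5 ≈ 8.73846

h = 8.738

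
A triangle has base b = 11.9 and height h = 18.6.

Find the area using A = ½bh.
A = ½·b·h = ½·11.9·18.6 = ½·221.34 = 110.67

Area = 110.67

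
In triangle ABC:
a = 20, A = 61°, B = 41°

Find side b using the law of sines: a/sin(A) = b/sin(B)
a/sin(A) = b/sin(B)  ⇒  b = a·sin(B)/sin(A) = 20·sin(41°)/sin(61°)
sin(41°) ≈ 0.656059, sin(61°) ≈ 0.87462
b ≈ 20·0.656059/0.87462 ≈ 13.1212/0.87462 ≈ 15.0022

b = 15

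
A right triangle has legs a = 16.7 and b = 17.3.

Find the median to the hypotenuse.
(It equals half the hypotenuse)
Hypotenuse c = √(a² + b²) = √(278.89 + 299.29) = √578.18 ≈ 24.0454
Median to hypotenuse = c/2 ≈ 24.0454/2 ≈ 12.0227

Median = 12.02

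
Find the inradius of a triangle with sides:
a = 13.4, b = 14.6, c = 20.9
r = Area/s where s is the semi-perimeter.
s = (13.4 + 14.6 + 20.9)/2 = 48.9/2 = 24.45
Area = √(s(s−a)(s−b)(s−c)) = √(24.45·11.05·9.85·3.55) ≈ √9447.26 ≈ 97.197
r ≈ 97.197/24.45 ≈ 3.97534

r = 3.975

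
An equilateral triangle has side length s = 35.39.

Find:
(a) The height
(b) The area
(a) The height splits the triangle into two 30-60-90 halves: h = s·√3/2 = 35.39·1.73205/2 ≈ 61.2973/2 ≈ 30.6486
(b) Area = (√3/4)·s² = (√3/4)·35.39² = (√3/4)·1252.4521 ≈ 0.433013·1252.4521 ≈ 542.328

Height = 30.65, Area = 542.3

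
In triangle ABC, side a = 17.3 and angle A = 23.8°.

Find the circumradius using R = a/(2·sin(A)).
R = a/(2·sin(A)) = 17.3/(2·sin(23.8°))
sin(23.8°) ≈ 0.403545
R ≈ 17.3/(2·0.403545) = 17.3/0.807091 ≈ 21.435

R = 21.44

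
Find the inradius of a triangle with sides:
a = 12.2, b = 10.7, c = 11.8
r = Area/s where s is the semi-perimeter.
s = (12.2 + 10.7 + 11.8)/2 = 34.7/2 = 17.35
Area = √(s(s−a)(s−b)(s−c)) = √(17.35·5.15·6.65·5.55) ≈ √3297.78 ≈ 57.4263
r ≈ 57.4263/17.35 ≈ 3.30987

r = 3.31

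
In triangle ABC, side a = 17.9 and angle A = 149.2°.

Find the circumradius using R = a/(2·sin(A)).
R = a/(2·sin(A)) = 17.9/(2·sin(149.2°))
sin(149.2°) ≈ 0.512043
R ≈ 17.9/(2·0.512043) = 17.9/1.02409 ≈ 17.479

R = 17.48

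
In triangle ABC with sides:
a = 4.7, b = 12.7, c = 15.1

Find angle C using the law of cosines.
c² = a² + b² − 2ab·cos(C)  ⇒  cos(C) = (a² + b² − c²)/(2ab)
cos(C) = (4.7² + 12.7² − 15.1²)/(2·4.7·12.7) = (22.09 + 161.29 − 228.01)/119.38 = -44.63/119.38 ≈ -0.373848
C = arccos(-0.373848) ≈ 111.953°

C = 112°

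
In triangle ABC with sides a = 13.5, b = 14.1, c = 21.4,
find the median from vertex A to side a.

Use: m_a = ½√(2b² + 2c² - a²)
m_a = ½√(2·14.1² + 2·21.4² − 13.5²) = ½√(2·198.81 + 2·457.96 − 182.25) = ½√(397.62 + 915.92 − 182.25) = ½√1131.29
√1131.29 ≈ 33.6347, so m_a ≈ 16.8173

m_a = 16.82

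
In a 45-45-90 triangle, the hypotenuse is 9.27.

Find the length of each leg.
In a 45-45-90 triangle hypotenuse = leg·√2, so leg = hypotenuse/√2.
Leg = 9.27/√2 ≈ 9.27/1.41421 ≈ 6.55488

Each leg = 6.555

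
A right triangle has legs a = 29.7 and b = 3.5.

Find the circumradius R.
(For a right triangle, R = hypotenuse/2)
Hypotenuse c = √(a² + b²) = √(882.09 + 12.25) = √894.34 ≈ 29.9055
R = c/2 ≈ 29.9055/2 ≈ 14.9528

R = 14.95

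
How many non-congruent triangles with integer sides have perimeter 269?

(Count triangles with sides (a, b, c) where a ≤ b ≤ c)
Let a ≤ b ≤ c with a + b + c = 269. The only binding inequality is a + b > c, i.e. 269 − c > c, so c < 269/2; and c ≥ 269/3 since c is the largest side.
So 90 ≤ c ≤ 134. For each c, b runs from ⌈(269 − c)/2⌉ up to c (then a = 269 − b − c satisfies 1 ≤ a ≤ b automatically), giving c − ⌈(269 − c)/2⌉ + 1 choices.
Summing over c: 1 + 3 + 4 + 6 + … + 66 + 67  (45 terms, c = 90, …, 134) = 1541
Check (closed form: nearest integer to p²/48 for even p, (p+3)²/48 for odd p): (269+3)²/48 = 272²/48 = 73984/48 ≈ 1541.33 → 1541

1541 triangles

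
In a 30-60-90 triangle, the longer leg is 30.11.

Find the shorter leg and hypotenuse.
In a 30-60-90 triangle the sides are in ratio 1 : √3 : 2, so short leg = long leg/√3 and hypotenuse = 2·(short leg).
Short leg = 30.11/√3 ≈ 30.11/1.73205 ≈ 17.384
Hypotenuse = 2·17.384 ≈ 34.768

Short leg = 17.38, Hypotenuse = 34.77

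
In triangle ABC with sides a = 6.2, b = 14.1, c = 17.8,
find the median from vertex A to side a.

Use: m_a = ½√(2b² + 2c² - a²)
m_a = ½√(2·14.1² + 2·17.8² − 6.2²) = ½√(2·198.81 + 2·316.84 − 38.44) = ½√(397.62 + 633.68 − 38.44) = ½√992.86
√992.86 ≈ 31.5097, so m_a ≈ 15.7548

m_a = 15.75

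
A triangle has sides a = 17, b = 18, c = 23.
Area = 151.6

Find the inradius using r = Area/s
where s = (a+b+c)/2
s = (17 + 18 + 23)/2 = 58/2 = 29
r = Area/s = 151.6/29 ≈ 5.22759

r = 5.228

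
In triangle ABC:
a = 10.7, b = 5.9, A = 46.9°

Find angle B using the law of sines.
a/sin(A) = b/sin(B)  ⇒  sin(B) = b·sin(A)/a = 5.9·sin(46.9°)/10.7
sin(46.9°) ≈ 0.730162
sin(B) ≈ 5.9·0.730162/10.7 ≈ 4.30796/10.7 ≈ 0.402613
B = arcsin(0.402613) ≈ 23.7416°
(Since b ≤ a we need B ≤ A, so the obtuse alternative 180° − 23.7416° ≈ 156.258° is rejected.)

B = 23.74°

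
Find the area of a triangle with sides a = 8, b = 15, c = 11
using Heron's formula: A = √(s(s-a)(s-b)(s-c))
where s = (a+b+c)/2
s = (8 + 15 + 11)/2 = 34/2 = 17
s − a = 9, s − b = 2, s − c = 6
s(s−a)(s−b)(s−c) = 17·9·2·6 = 1836
Area = √1836 ≈ 42.8486

s = 17.0, Area = 42.85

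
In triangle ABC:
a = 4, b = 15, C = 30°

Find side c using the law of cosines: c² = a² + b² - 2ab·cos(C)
c² = 4² + 15² − 2·4·15·cos(30°)
cos(30°) ≈ 0.866025
c² ≈ 16 + 225 − 120·(0.866025) ≈ 241 − 103.923 ≈ 137.077
c ≈ √137.077 ≈ 11.708

c = 11.71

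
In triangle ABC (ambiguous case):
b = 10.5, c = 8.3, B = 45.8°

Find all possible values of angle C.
b/sin(B) = c/sin(C)  ⇒  sin(C) = c·sin(B)/b = 8.3·sin(45.8°)/10.5
sin(45.8°) ≈ 0.716911
sin(C) ≈ 8.3·0.716911/10.5 ≈ 5.95036/10.5 ≈ 0.566701
Candidate 1: C₁ = arcsin(0.566701) ≈ 34.5205°  →  A = 180° − 45.8° − 34.5205° ≈ 99.6795° > 0, valid
Candidate 2: C₂ = 180° − C₁ ≈ 145.48°  →  A = 180° − 45.8° − 145.48° ≈ -11.2795° ≤ 0, not a valid triangle

C = 34.52° (one solution)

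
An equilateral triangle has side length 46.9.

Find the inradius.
r = Area/s with s the semi-perimeter.
Area = (√3/4)·46.9² = (√3/4)·2199.61 ≈ 0.433013·2199.61 ≈ 952.459
s = 3·46.9/2 = 70.35
r ≈ 952.459/70.35 ≈ 13.5389
(Equivalently r = side/(2√3) = 46.9/3.4641 ≈ 13.5389.)

r = 13.54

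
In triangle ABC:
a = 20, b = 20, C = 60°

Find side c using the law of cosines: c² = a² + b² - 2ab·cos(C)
c² = 20² + 20² − 2·20·20·cos(60°)
cos(60°) ≈ 0.5
c² ≈ 400 + 400 − 800·(0.5) ≈ 800 − 400 ≈ 400
c ≈ √400 ≈ 20

c = 20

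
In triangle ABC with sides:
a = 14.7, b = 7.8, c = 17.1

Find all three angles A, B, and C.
Law of cosines for each angle (a² = 216.09, b² = 60.84, c² = 292.41):
cos(A) = (b² + c² − a²)/(2bc) = (60.84 + 292.41 − 216.09)/(2·7.8·17.1) = 137.16/266.76 ≈ 0.51417  ⇒  A ≈ 59.058°
cos(B) = (a² + c² − b²)/(2ac) = (216.09 + 292.41 − 60.84)/(2·14.7·17.1) = 447.66/502.74 ≈ 0.89044  ⇒  B ≈ 27.0714°
cos(C) = (a² + b² − c²)/(2ab) = (216.09 + 60.84 − 292.41)/(2·14.7·7.8) = -15.48/229.32 ≈ -0.0675039  ⇒  C ≈ 93.8706°
Check: A + B + C ≈ 180°

A = 59.06°, B = 27.07°, C = 93.87°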